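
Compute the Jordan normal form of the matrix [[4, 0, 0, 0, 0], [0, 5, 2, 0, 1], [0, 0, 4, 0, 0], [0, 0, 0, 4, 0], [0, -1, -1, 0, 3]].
J = [[4, 1, 0, 0, 0], [0, 4, 1, 0, 0], [0, 0, 4, 0, 0], [0, 0, 0, 4, 0], [0, 0, 0, 0, 4]]

The characteristic polynomial is det(xI - A) = (x - 4)^5, so the eigenvalues are 4 (algebraic multiplicity 5).

For λ = 4: rank(A - 4I) = 2, rank((A - 4I)^2) = 1, rank((A - 4I)^3) = 0. The eigenspace has dimension 5 - 2 = 3, so there are 3 Jordan blocks; the rank sequence gives block sizes [3, 1, 1].

Assembling the blocks gives the Jordan form J above.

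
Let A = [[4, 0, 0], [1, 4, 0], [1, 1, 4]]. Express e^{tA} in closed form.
e^{tA} = [[e^{4*t}, 0, 0], [t*e^{4*t}, e^{4*t}, 0], [t*(t + 2)*e^{4*t}/2, t*e^{4*t}, e^{4*t}]]

A has Jordan form J = [[4, 1, 0], [0, 4, 1], [0, 0, 4]] with A = PJP^{-1}, so e^{tA} = P e^{tJ} P^{-1}.

For a Jordan block J_k(λ), e^{tJ_k(λ)} = e^{λt} · (I + tN + t^2 N^2/2! + ... + t^{k-1} N^{k-1}/(k-1)!) where N is the nilpotent superdiagonal part.

Assembling the blocks and conjugating back gives the entries of e^{tA} as shown above.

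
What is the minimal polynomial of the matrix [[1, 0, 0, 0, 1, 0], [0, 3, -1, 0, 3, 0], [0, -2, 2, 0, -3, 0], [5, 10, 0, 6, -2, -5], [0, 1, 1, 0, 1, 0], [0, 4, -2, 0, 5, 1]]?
m_A(x) = (x - 6)(x - 4)(x - 1)^3

The characteristic polynomial factors as (x - 6)(x - 4)(x - 1)^4. The minimal polynomial is ∏(x - λ)^{k_λ} where k_λ is the size of the largest Jordan block at λ.

For λ = 1: rank(A - I) = 4, and the largest Jordan block has size 3 (the smallest k with rank((A - I)^k) = rank((A - I)^(k+1))).
For λ = 4: rank(A - 4I) = 5, and the largest Jordan block has size 1 (the smallest k with rank((A - 4I)^k) = rank((A - 4I)^(k+1))).
For λ = 6: rank(A - 6I) = 5, and the largest Jordan block has size 1 (the smallest k with rank((A - 6I)^k) = rank((A - 6I)^(k+1))).

So m_A(x) = (x - 6)(x - 4)(x - 1)^3.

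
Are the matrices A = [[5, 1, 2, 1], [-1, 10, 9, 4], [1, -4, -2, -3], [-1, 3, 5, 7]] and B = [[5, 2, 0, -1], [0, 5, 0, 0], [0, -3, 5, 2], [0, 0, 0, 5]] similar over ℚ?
Yes.

Two matrices over a field are similar if and only if they have the same invariant factors.

Both A and B have characteristic polynomial (x - 5)^4 and minimal polynomial (x - 5)^2. Computing further, both have invariant factors (x - 5)^2, (x - 5)^2. Hence A and B are similar.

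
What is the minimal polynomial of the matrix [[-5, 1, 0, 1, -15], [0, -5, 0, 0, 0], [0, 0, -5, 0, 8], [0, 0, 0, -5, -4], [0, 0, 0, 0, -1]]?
The characteristic polynomial factors as (x + 1)(x + 5)^4. The minimal polynomial is ∏(x - λ)^{k_λ} where k_λ is the size of the largest Jordan block at λ.

For λ = -5: rank(A + 5I) = 2, and the largest Jordan block has size 2 (the smallest k with rank((A + 5I)^k) = rank((A + 5I)^(k+1))).
For λ = -1: rank(A + I) = 4, and the largest Jordan block has size 1 (the smallest k with rank((A + I)^k) = rank((A + I)^(k+1))).

So m_A(x) = (x + 1)(x + 5)^2.

m_A(x) = (x + 1)(x + 5)^2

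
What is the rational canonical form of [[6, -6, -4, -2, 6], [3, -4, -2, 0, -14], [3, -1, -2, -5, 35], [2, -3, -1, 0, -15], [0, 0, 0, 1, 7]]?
R = [[0, 0, 0, 0, -24], [1, 0, 0, 0, -10], [0, 1, 0, 0, 12], [0, 0, 1, 0, -14], [0, 0, 0, 1, 7]]

The invariant factors of A (the non-unit diagonal entries of the Smith normal form of xI - A over ℚ[x]) are (x - 4)(x - 3)(x^3 + 2x + 2), each dividing the next. The characteristic polynomial is their product, (x - 4)(x - 3)(x^3 + 2x + 2).

The rational canonical form is the block-diagonal matrix of companion matrices C(f_i):
R = [[0, 0, 0, 0, -24], [1, 0, 0, 0, -10], [0, 1, 0, 0, 12], [0, 0, 1, 0, -14], [0, 0, 0, 1, 7]].

Note the characteristic polynomial does not split into linear factors over ℚ, so A has no Jordan form over ℚ; the rational canonical form exists over any field.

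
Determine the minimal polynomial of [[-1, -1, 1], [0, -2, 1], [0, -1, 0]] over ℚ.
The characteristic polynomial factors as (x + 1)^3. The minimal polynomial is ∏(x - λ)^{k_λ} where k_λ is the size of the largest Jordan block at λ.

For λ = -1: rank(A + I) = 1, and the largest Jordan block has size 2 (the smallest k with rank((A + I)^k) = rank((A + I)^(k+1))).

So m_A(x) = (x + 1)^2.

m_A(x) = (x + 1)^2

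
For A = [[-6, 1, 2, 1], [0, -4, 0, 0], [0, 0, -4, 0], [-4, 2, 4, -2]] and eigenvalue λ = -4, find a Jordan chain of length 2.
v_1 = [[0, 1, 0, 0]]^T, v_2 = [[1, 0, 0, 2]]^T

We seek v_1 ∈ ker((A + 4I)^2) \ ker(A + 4I), then set v_{i+1} = (A + 4I) v_i.

One such chain is v_1 = [[0, 1, 0, 0]]^T, v_2 = [[1, 0, 0, 2]]^T. Check: (A + 4I) v_2 = [[0, 0, 0, 0]]^T = 0.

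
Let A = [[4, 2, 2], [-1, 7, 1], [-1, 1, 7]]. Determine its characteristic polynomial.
χ_A(x) = (x - 6)^3

xI - A = [[x - 4, -2, -2], [1, x - 7, -1], [1, -1, x - 7]].

Expanding det(xI - A) along the first row:
det(xI - A) = + (x - 4)·det([[x - 7, -1], [-1, x - 7]]) - (-2)·det([[1, -1], [1, x - 7]]) + (-2)·det([[1, x - 7], [1, -1]]).

Evaluating gives χ_A(x) = x^3 - 18x^2 + 108x - 216 = (x - 6)^3.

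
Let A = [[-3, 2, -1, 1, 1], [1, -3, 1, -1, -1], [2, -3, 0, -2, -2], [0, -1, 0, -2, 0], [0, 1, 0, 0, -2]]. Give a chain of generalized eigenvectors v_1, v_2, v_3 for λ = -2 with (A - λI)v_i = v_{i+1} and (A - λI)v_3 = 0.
v_1 = [[0, 0, 1, 1, -1]]^T, v_2 = [[-1, 1, 2, 0, 0]]^T, v_3 = [[1, 0, -1, -1, 1]]^T

We seek v_1 ∈ ker((A + 2I)^3) \ ker((A + 2I)^2), then set v_{i+1} = (A + 2I) v_i.

One such chain is v_1 = [[0, 0, 1, 1, -1]]^T, v_2 = [[-1, 1, 2, 0, 0]]^T, v_3 = [[1, 0, -1, -1, 1]]^T. Check: (A + 2I) v_3 = [[0, 0, 0, 0, 0]]^T = 0.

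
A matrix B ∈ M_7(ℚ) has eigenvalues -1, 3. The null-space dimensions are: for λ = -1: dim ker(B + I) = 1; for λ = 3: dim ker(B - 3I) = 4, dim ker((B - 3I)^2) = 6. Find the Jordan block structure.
Jordan blocks: (-1, 1), (3, 2), (3, 2), (3, 1), (3, 1)

λ = -1: successive nullity increments [1] count blocks of size ≥ k; block sizes are [1].
λ = 3: successive nullity increments [4, 2] count blocks of size ≥ k; block sizes are [2, 2, 1, 1].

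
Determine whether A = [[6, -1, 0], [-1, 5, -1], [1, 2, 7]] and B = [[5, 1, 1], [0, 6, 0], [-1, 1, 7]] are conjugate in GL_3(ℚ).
No.

Both have characteristic polynomial (x - 6)^3, but the minimal polynomial of A is (x - 6)^3 while the minimal polynomial of B is (x - 6)^2. The minimal polynomial is a similarity invariant, so A and B are not similar.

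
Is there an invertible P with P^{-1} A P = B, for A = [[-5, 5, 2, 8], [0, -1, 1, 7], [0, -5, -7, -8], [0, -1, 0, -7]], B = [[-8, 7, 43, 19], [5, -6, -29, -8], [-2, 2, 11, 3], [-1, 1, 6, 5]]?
trace(A) = -20 but trace(B) = 2. The trace is a similarity invariant, so A and B are not similar.

No.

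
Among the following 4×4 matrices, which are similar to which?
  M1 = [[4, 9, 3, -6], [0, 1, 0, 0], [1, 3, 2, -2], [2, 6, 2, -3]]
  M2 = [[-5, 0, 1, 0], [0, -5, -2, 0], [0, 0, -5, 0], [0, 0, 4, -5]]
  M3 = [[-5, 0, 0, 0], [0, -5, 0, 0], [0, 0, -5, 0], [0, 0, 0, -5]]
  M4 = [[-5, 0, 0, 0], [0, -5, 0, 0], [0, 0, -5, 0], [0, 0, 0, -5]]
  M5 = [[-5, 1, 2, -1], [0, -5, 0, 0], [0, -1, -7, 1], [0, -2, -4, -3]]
3 classes: {M1}, {M2, M5}, {M3, M4}

Characteristic polynomials: χ_{M1} = (x - 1)^4, χ_{M2} = (x + 5)^4, χ_{M3} = (x + 5)^4, χ_{M4} = (x + 5)^4, χ_{M5} = (x + 5)^4.

{M1}: invariant factors x - 1, x - 1, (x - 1)^2.

{M2, M5}: invariant factors x + 5, x + 5, (x + 5)^2.

{M3, M4}: invariant factors x + 5, x + 5, x + 5, x + 5.

Matrices are similar if and only if their invariant-factor lists agree; the partition into similarity classes is {M1}, {M2, M5}, {M3, M4}.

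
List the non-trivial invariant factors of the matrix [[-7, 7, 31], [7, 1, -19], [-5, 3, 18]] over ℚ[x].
The Jordan structure of A has elementary divisors (x - 4)^3. Arranging the block sizes at each eigenvalue in decreasing order and taking row products gives the invariant factors.

Invariant factors (smallest first, each dividing the next): (x - 4)^3.

Check: the last factor (x - 4)^3 is the minimal polynomial, and the product (x - 4)^3 is the characteristic polynomial.

(x - 4)^3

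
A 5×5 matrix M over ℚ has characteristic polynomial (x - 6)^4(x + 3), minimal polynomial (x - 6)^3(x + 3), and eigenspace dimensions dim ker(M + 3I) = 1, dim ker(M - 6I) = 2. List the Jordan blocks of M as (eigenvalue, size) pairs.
Jordan blocks: (-3, 1), (6, 3), (6, 1)

λ = -3: algebraic multiplicity 1 (exponent in χ_M), largest block size 1 (exponent in m_M), 1 block (geometric multiplicity). This forces block sizes [1].
λ = 6: algebraic multiplicity 4 (exponent in χ_M), largest block size 3 (exponent in m_M), 2 blocks (geometric multiplicity). These force block sizes [3, 1].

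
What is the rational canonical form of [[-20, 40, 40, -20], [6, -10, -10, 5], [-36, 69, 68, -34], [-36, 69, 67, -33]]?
The invariant factors of A (the non-unit diagonal entries of the Smith normal form of xI - A over ℚ[x]) are (x - 4)(x - 1)(x^2 + 5), each dividing the next. The characteristic polynomial is their product, (x - 4)(x - 1)(x^2 + 5).

The rational canonical form is the block-diagonal matrix of companion matrices C(f_i):
R = [[0, 0, 0, -20], [1, 0, 0, 25], [0, 1, 0, -9], [0, 0, 1, 5]].

Note the characteristic polynomial does not split into linear factors over ℚ, so A has no Jordan form over ℚ; the rational canonical form exists over any field.

R = [[0, 0, 0, -20], [1, 0, 0, 25], [0, 1, 0, -9], [0, 0, 1, 5]]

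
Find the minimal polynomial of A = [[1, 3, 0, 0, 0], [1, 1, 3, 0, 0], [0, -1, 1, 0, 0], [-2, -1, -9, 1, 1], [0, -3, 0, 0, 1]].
m_A(x) = (x - 1)^3

The characteristic polynomial factors as (x - 1)^5. The minimal polynomial is ∏(x - λ)^{k_λ} where k_λ is the size of the largest Jordan block at λ.

For λ = 1: rank(A - I) = 3, and the largest Jordan block has size 3 (the smallest k with rank((A - I)^k) = rank((A - I)^(k+1))).

So m_A(x) = (x - 1)^3.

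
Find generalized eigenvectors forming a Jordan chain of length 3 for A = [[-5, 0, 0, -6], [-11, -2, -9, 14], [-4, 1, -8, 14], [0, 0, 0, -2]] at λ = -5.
v_1 = [[1, 0, -1, 0]]^T, v_2 = [[0, -2, -1, 0]]^T, v_3 = [[0, 3, 1, 0]]^T

We seek v_1 ∈ ker((A + 5I)^3) \ ker((A + 5I)^2), then set v_{i+1} = (A + 5I) v_i.

One such chain is v_1 = [[1, 0, -1, 0]]^T, v_2 = [[0, -2, -1, 0]]^T, v_3 = [[0, 3, 1, 0]]^T. Check: (A + 5I) v_3 = [[0, 0, 0, 0]]^T = 0.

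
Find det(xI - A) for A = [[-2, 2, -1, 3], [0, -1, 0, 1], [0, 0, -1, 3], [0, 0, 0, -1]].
xI - A = [[x + 2, -2, 1, -3], [0, x + 1, 0, -1], [0, 0, x + 1, -3], [0, 0, 0, x + 1]].

Expanding det(xI - A) along the first row:
det(xI - A) = + (x + 2)·det([[x + 1, 0, -1], [0, x + 1, -3], [0, 0, x + 1]]) - (-2)·det([[0, 0, -1], [0, x + 1, -3], [0, 0, x + 1]]) + (1)·det([[0, x + 1, -1], [0, 0, -3], [0, 0, x + 1]]) - (-3)·det([[0, x + 1, 0], [0, 0, x + 1], [0, 0, 0]]).

Evaluating gives χ_A(x) = x^4 + 5x^3 + 9x^2 + 7x + 2 = (x + 1)^3(x + 2).

χ_A(x) = (x + 1)^3(x + 2)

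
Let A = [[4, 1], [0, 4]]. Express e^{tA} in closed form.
A has Jordan form J = [[4, 1], [0, 4]] with A = PJP^{-1}, so e^{tA} = P e^{tJ} P^{-1}.

For a Jordan block J_k(λ), e^{tJ_k(λ)} = e^{λt} · (I + tN + t^2 N^2/2! + ... + t^{k-1} N^{k-1}/(k-1)!) where N is the nilpotent superdiagonal part.

Assembling the blocks and conjugating back gives the entries of e^{tA} as shown above.

e^{tA} = [[e^{4*t}, t*e^{4*t}], [0, e^{4*t}]]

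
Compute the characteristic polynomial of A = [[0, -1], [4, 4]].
xI - A = [[x, 1], [-4, x - 4]].

Expanding det(xI - A) along the first row:
det(xI - A) = + (x)·det([[x - 4]]) - (1)·det([[-4]]).

Evaluating gives χ_A(x) = x^2 - 4x + 4 = (x - 2)^2.

χ_A(x) = (x - 2)^2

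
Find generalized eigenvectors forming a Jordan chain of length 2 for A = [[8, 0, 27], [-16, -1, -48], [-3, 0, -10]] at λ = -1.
We seek v_1 ∈ ker((A + I)^2) \ ker(A + I), then set v_{i+1} = (A + I) v_i.

One such chain is v_1 = [[-19, 33, 6]]^T, v_2 = [[-9, 16, 3]]^T. Check: (A + I) v_2 = [[0, 0, 0]]^T = 0.

v_1 = [[-19, 33, 6]]^T, v_2 = [[-9, 16, 3]]^T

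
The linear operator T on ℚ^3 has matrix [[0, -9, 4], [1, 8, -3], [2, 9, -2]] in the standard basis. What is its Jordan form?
The characteristic polynomial is det(xI - A) = (x - 2)^3, so the eigenvalues are 2 (algebraic multiplicity 3).

For λ = 2: rank(A - 2I) = 2, rank((A - 2I)^2) = 1, rank((A - 2I)^3) = 0. The eigenspace has dimension 3 - 2 = 1, so there is 1 Jordan block; the rank sequence gives block sizes [3].

Assembling the blocks gives the Jordan form J above.

J = [[2, 1, 0], [0, 2, 1], [0, 0, 2]]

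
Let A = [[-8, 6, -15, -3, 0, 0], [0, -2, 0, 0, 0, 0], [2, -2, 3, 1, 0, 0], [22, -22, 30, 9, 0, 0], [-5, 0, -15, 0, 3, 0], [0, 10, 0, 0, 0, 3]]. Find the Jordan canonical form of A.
The characteristic polynomial is det(xI - A) = (x - 3)^4(x + 2)^2, so the eigenvalues are -2 (algebraic multiplicity 2), 3 (algebraic multiplicity 4).

For λ = -2: rank(A + 2I) = 4. The eigenspace has dimension 6 - 4 = 2, so there are 2 Jordan blocks; the rank sequence gives block sizes [1, 1].

For λ = 3: rank(A - 3I) = 3, rank((A - 3I)^2) = 2. The eigenspace has dimension 6 - 3 = 3, so there are 3 Jordan blocks; the rank sequence gives block sizes [2, 1, 1].

Assembling the blocks gives the Jordan form J above.

J = [[-2, 0, 0, 0, 0, 0], [0, -2, 0, 0, 0, 0], [0, 0, 3, 1, 0, 0], [0, 0, 0, 3, 0, 0], [0, 0, 0, 0, 3, 0], [0, 0, 0, 0, 0, 3]]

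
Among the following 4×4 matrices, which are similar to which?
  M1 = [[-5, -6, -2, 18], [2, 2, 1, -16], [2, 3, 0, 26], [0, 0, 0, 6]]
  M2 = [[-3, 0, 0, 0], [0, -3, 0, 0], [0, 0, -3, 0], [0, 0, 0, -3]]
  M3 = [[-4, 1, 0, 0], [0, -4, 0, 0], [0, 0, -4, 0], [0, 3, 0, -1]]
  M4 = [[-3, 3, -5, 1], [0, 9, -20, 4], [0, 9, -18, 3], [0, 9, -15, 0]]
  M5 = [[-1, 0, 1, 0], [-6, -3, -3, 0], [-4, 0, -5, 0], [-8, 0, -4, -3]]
4 classes: {M1}, {M2}, {M3}, {M4, M5}

Characteristic polynomials: χ_{M1} = (x - 6)(x + 1)^3, χ_{M2} = (x + 3)^4, χ_{M3} = (x + 1)(x + 4)^3, χ_{M4} = (x + 3)^4, χ_{M5} = (x + 3)^4.

{M1}: invariant factors x + 1, (x - 6)(x + 1)^2.

{M2}: invariant factors x + 3, x + 3, x + 3, x + 3.

{M3}: invariant factors x + 4, (x + 1)(x + 4)^2.

{M4, M5}: invariant factors x + 3, x + 3, (x + 3)^2.

Matrices are similar if and only if their invariant-factor lists agree; the partition into similarity classes is {M1}, {M2}, {M3}, {M4, M5}.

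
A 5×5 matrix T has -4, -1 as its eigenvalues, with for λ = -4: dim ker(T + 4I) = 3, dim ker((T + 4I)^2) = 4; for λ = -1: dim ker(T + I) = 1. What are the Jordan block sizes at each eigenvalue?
λ = -4: successive nullity increments [3, 1] count blocks of size ≥ k; block sizes are [2, 1, 1].
λ = -1: successive nullity increments [1] count blocks of size ≥ k; block sizes are [1].

Jordan blocks: (-4, 2), (-4, 1), (-4, 1), (-1, 1)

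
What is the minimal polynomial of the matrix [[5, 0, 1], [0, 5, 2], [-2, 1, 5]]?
The characteristic polynomial factors as (x - 5)^3. The minimal polynomial is ∏(x - λ)^{k_λ} where k_λ is the size of the largest Jordan block at λ.

For λ = 5: rank(A - 5I) = 2, and the largest Jordan block has size 3 (the smallest k with rank((A - 5I)^k) = rank((A - 5I)^(k+1))).

So m_A(x) = (x - 5)^3.

m_A(x) = (x - 5)^3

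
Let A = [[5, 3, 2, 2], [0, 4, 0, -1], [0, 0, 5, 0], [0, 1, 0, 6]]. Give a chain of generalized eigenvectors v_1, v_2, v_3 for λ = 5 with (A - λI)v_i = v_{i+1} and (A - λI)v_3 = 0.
We seek v_1 ∈ ker((A - 5I)^3) \ ker((A - 5I)^2), then set v_{i+1} = (A - 5I) v_i.

One such chain is v_1 = [[0, 0, 1, -1]]^T, v_2 = [[0, 1, 0, -1]]^T, v_3 = [[1, 0, 0, 0]]^T. Check: (A - 5I) v_3 = [[0, 0, 0, 0]]^T = 0.

v_1 = [[0, 0, 1, -1]]^T, v_2 = [[0, 1, 0, -1]]^T, v_3 = [[1, 0, 0, 0]]^T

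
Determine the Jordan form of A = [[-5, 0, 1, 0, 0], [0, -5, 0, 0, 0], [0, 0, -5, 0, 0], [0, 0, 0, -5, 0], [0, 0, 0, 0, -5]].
The characteristic polynomial is det(xI - A) = (x + 5)^5, so the eigenvalues are -5 (algebraic multiplicity 5).

For λ = -5: rank(A + 5I) = 1, rank((A + 5I)^2) = 0. The eigenspace has dimension 5 - 1 = 4, so there are 4 Jordan blocks; the rank sequence gives block sizes [2, 1, 1, 1].

Assembling the blocks gives the Jordan form J above.

J = [[-5, 1, 0, 0, 0], [0, -5, 0, 0, 0], [0, 0, -5, 0, 0], [0, 0, 0, -5, 0], [0, 0, 0, 0, -5]]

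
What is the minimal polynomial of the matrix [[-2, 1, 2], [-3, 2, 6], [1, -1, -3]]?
The characteristic polynomial factors as (x + 1)^3. The minimal polynomial is ∏(x - λ)^{k_λ} where k_λ is the size of the largest Jordan block at λ.

For λ = -1: rank(A + I) = 1, and the largest Jordan block has size 2 (the smallest k with rank((A + I)^k) = rank((A + I)^(k+1))).

So m_A(x) = (x + 1)^2.

m_A(x) = (x + 1)^2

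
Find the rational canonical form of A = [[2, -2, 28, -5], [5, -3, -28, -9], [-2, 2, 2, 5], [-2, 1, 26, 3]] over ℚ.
R = [[0, 0, 0, 30], [1, 0, 0, -51], [0, 1, 0, 14], [0, 0, 1, 4]]

The invariant factors of A (the non-unit diagonal entries of the Smith normal form of xI - A over ℚ[x]) are (x - 5)(x - 2)(x^2 + 3x - 3), each dividing the next. The characteristic polynomial is their product, (x - 5)(x - 2)(x^2 + 3x - 3).

The rational canonical form is the block-diagonal matrix of companion matrices C(f_i):
R = [[0, 0, 0, 30], [1, 0, 0, -51], [0, 1, 0, 14], [0, 0, 1, 4]].

Note the characteristic polynomial does not split into linear factors over ℚ, so A has no Jordan form over ℚ; the rational canonical form exists over any field.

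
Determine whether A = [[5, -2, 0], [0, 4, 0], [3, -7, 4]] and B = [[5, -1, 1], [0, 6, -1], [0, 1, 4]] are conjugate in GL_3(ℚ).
No.

trace(A) = 13 but trace(B) = 15. The trace is a similarity invariant, so A and B are not similar.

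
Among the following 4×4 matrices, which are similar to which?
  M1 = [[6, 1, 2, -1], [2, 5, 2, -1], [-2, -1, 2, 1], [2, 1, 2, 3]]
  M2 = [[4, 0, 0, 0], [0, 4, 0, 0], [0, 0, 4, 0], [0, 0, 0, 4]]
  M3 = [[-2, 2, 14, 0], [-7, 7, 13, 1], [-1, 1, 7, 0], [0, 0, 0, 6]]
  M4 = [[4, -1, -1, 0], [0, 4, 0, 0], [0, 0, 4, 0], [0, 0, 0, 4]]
Characteristic polynomials: χ_{M1} = (x - 4)^4, χ_{M2} = (x - 4)^4, χ_{M3} = x(x - 6)^3, χ_{M4} = (x - 4)^4.

{M1, M4}: invariant factors x - 4, x - 4, (x - 4)^2.

{M2}: invariant factors x - 4, x - 4, x - 4, x - 4.

{M3}: invariant factors x(x - 6)^3.

Matrices are similar if and only if their invariant-factor lists agree; the partition into similarity classes is {M1, M4}, {M2}, {M3}.

3 classes: {M1, M4}, {M2}, {M3}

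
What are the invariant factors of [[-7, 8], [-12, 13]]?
The Jordan structure of A has elementary divisors (x - 1), (x - 5). Arranging the block sizes at each eigenvalue in decreasing order and taking row products gives the invariant factors.

Invariant factors (smallest first, each dividing the next): (x - 5)(x - 1).

Check: the last factor (x - 5)(x - 1) is the minimal polynomial, and the product (x - 5)(x - 1) is the characteristic polynomial.

(x - 5)(x - 1)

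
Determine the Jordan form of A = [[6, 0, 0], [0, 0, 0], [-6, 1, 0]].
The characteristic polynomial is det(xI - A) = x^2(x - 6), so the eigenvalues are 0 (algebraic multiplicity 2), 6 (algebraic multiplicity 1).

For λ = 0: rank(A) = 2, rank(A^2) = 1. The eigenspace has dimension 3 - 2 = 1, so there is 1 Jordan block; the rank sequence gives block sizes [2].

For λ = 6: algebraic multiplicity 1 gives one 1×1 block.

Assembling the blocks gives the Jordan form J above.

J = [[0, 1, 0], [0, 0, 0], [0, 0, 6]]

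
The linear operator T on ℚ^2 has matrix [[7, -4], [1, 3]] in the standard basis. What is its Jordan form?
The characteristic polynomial is det(xI - A) = (x - 5)^2, so the eigenvalues are 5 (algebraic multiplicity 2).

For λ = 5: rank(A - 5I) = 1, rank((A - 5I)^2) = 0. The eigenspace has dimension 2 - 1 = 1, so there is 1 Jordan block; the rank sequence gives block sizes [2].

Assembling the blocks gives the Jordan form J above.

J = [[5, 1], [0, 5]]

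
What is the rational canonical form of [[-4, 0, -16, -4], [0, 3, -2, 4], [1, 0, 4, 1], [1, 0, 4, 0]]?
The invariant factors of A (the non-unit diagonal entries of the Smith normal form of xI - A over ℚ[x]) are x^3(x - 3), each dividing the next. The characteristic polynomial is their product, x^3(x - 3).

The rational canonical form is the block-diagonal matrix of companion matrices C(f_i):
R = [[0, 0, 0, 0], [1, 0, 0, 0], [0, 1, 0, 0], [0, 0, 1, 3]].

R = [[0, 0, 0, 0], [1, 0, 0, 0], [0, 1, 0, 0], [0, 0, 1, 3]]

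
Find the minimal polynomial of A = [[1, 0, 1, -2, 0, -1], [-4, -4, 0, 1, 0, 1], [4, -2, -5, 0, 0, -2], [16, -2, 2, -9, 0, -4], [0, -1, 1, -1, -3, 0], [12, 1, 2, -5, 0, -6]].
m_A(x) = (x + 3)(x + 5)^3

The characteristic polynomial factors as (x + 3)^2(x + 5)^4. The minimal polynomial is ∏(x - λ)^{k_λ} where k_λ is the size of the largest Jordan block at λ.

For λ = -5: rank(A + 5I) = 4, and the largest Jordan block has size 3 (the smallest k with rank((A + 5I)^k) = rank((A + 5I)^(k+1))).
For λ = -3: rank(A + 3I) = 4, and the largest Jordan block has size 1 (the smallest k with rank((A + 3I)^k) = rank((A + 3I)^(k+1))).

So m_A(x) = (x + 3)(x + 5)^3.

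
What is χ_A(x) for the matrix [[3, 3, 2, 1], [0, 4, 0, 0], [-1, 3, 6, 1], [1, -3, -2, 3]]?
xI - A = [[x - 3, -3, -2, -1], [0, x - 4, 0, 0], [1, -3, x - 6, -1], [-1, 3, 2, x - 3]].

Expanding det(xI - A) along the first row:
det(xI - A) = + (x - 3)·det([[x - 4, 0, 0], [-3, x - 6, -1], [3, 2, x - 3]]) - (-3)·det([[0, 0, 0], [1, x - 6, -1], [-1, 2, x - 3]]) + (-2)·det([[0, x - 4, 0], [1, -3, -1], [-1, 3, x - 3]]) - (-1)·det([[0, x - 4, 0], [1, -3, x - 6], [-1, 3, 2]]).

Evaluating gives χ_A(x) = x^4 - 16x^3 + 96x^2 - 256x + 256 = (x - 4)^4.

χ_A(x) = (x - 4)^4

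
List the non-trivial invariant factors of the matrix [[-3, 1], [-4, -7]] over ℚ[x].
The Jordan structure of A has elementary divisors (x + 5)^2. Arranging the block sizes at each eigenvalue in decreasing order and taking row products gives the invariant factors.

Invariant factors (smallest first, each dividing the next): (x + 5)^2.

Check: the last factor (x + 5)^2 is the minimal polynomial, and the product (x + 5)^2 is the characteristic polynomial.

(x + 5)^2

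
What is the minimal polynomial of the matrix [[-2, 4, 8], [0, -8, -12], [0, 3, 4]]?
m_A(x) = (x + 2)^2

The characteristic polynomial factors as (x + 2)^3. The minimal polynomial is ∏(x - λ)^{k_λ} where k_λ is the size of the largest Jordan block at λ.

For λ = -2: rank(A + 2I) = 1, and the largest Jordan block has size 2 (the smallest k with rank((A + 2I)^k) = rank((A + 2I)^(k+1))).

So m_A(x) = (x + 2)^2.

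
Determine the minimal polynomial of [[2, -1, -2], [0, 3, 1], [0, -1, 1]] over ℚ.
The characteristic polynomial factors as (x - 2)^3. The minimal polynomial is ∏(x - λ)^{k_λ} where k_λ is the size of the largest Jordan block at λ.

For λ = 2: rank(A - 2I) = 2, and the largest Jordan block has size 3 (the smallest k with rank((A - 2I)^k) = rank((A - 2I)^(k+1))).

So m_A(x) = (x - 2)^3.

m_A(x) = (x - 2)^3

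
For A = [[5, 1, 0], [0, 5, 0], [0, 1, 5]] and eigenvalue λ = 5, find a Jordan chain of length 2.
We seek v_1 ∈ ker((A - 5I)^2) \ ker(A - 5I), then set v_{i+1} = (A - 5I) v_i.

One such chain is v_1 = [[-9, 1, -6]]^T, v_2 = [[1, 0, 1]]^T. Check: (A - 5I) v_2 = [[0, 0, 0]]^T = 0.

v_1 = [[-9, 1, -6]]^T, v_2 = [[1, 0, 1]]^T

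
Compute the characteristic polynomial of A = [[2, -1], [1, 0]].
xI - A = [[x - 2, 1], [-1, x]].

Expanding det(xI - A) along the first row:
det(xI - A) = + (x - 2)·det([[x]]) - (1)·det([[-1]]).

Evaluating gives χ_A(x) = x^2 - 2x + 1 = (x - 1)^2.

χ_A(x) = (x - 1)^2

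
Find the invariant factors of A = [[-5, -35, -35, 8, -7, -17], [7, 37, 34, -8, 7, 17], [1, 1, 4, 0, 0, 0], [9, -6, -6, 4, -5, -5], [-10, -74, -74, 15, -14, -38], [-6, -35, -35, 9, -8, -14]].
The Jordan structure of A has elementary divisors (x + 1)^2, (x - 3)^2, (x - 4)^2. Arranging the block sizes at each eigenvalue in decreasing order and taking row products gives the invariant factors.

Invariant factors (smallest first, each dividing the next): (x - 4)^2(x - 3)^2(x + 1)^2.

Check: the last factor (x - 4)^2(x - 3)^2(x + 1)^2 is the minimal polynomial, and the product (x - 4)^2(x - 3)^2(x + 1)^2 is the characteristic polynomial.

(x - 4)^2(x - 3)^2(x + 1)^2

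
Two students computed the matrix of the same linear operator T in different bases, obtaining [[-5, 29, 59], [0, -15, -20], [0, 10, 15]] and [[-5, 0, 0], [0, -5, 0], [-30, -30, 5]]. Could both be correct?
Both have characteristic polynomial (x - 5)(x + 5)^2, but the minimal polynomial of A is (x - 5)(x + 5)^2 while the minimal polynomial of B is (x - 5)(x + 5). The minimal polynomial is a similarity invariant, so A and B are not similar.

No.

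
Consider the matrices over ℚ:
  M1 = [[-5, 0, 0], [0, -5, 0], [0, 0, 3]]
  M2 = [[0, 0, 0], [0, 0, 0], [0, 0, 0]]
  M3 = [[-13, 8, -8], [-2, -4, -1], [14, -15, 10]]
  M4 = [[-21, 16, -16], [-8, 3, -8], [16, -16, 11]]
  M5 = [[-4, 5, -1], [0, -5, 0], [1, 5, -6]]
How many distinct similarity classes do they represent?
Characteristic polynomials: χ_{M1} = (x - 3)(x + 5)^2, χ_{M2} = x^3, χ_{M3} = (x - 3)(x + 5)^2, χ_{M4} = (x - 3)(x + 5)^2, χ_{M5} = (x + 5)^3.

{M1, M4}: invariant factors x + 5, (x - 3)(x + 5).

{M2}: invariant factors x, x, x.

{M3}: invariant factors (x - 3)(x + 5)^2.

{M5}: invariant factors x + 5, (x + 5)^2.

Matrices are similar if and only if their invariant-factor lists agree; the partition into similarity classes is {M1, M4}, {M2}, {M3}, {M5}.

4 classes: {M1, M4}, {M2}, {M3}, {M5}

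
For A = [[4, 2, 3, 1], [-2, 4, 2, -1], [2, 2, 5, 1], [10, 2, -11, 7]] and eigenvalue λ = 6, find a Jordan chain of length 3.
v_1 = [[0, 0, 0, 1]]^T, v_2 = [[1, -1, 1, 1]]^T, v_3 = [[0, 1, 0, -2]]^T

We seek v_1 ∈ ker((A - 6I)^3) \ ker((A - 6I)^2), then set v_{i+1} = (A - 6I) v_i.

One such chain is v_1 = [[0, 0, 0, 1]]^T, v_2 = [[1, -1, 1, 1]]^T, v_3 = [[0, 1, 0, -2]]^T. Check: (A - 6I) v_3 = [[0, 0, 0, 0]]^T = 0.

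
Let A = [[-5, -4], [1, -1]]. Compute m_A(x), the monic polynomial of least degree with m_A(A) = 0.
The characteristic polynomial factors as (x + 3)^2. The minimal polynomial is ∏(x - λ)^{k_λ} where k_λ is the size of the largest Jordan block at λ.

For λ = -3: rank(A + 3I) = 1, and the largest Jordan block has size 2 (the smallest k with rank((A + 3I)^k) = rank((A + 3I)^(k+1))).

So m_A(x) = (x + 3)^2.

m_A(x) = (x + 3)^2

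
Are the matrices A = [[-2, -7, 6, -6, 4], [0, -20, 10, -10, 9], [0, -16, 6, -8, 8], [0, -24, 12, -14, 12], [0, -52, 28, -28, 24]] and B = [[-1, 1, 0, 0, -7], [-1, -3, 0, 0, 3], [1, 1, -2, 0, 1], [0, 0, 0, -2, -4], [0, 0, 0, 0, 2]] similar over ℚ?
Both have characteristic polynomial (x - 2)(x + 2)^4, but the minimal polynomial of A is (x - 2)(x + 2)^3 while the minimal polynomial of B is (x - 2)(x + 2)^2. The minimal polynomial is a similarity invariant, so A and B are not similar.

No.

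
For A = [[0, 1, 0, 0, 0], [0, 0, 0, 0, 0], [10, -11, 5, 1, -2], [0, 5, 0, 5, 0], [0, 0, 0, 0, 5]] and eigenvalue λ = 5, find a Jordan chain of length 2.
v_1 = [[0, 0, 0, 1, 0]]^T, v_2 = [[0, 0, 1, 0, 0]]^T

We seek v_1 ∈ ker((A - 5I)^2) \ ker(A - 5I), then set v_{i+1} = (A - 5I) v_i.

One such chain is v_1 = [[0, 0, 0, 1, 0]]^T, v_2 = [[0, 0, 1, 0, 0]]^T. Check: (A - 5I) v_2 = [[0, 0, 0, 0, 0]]^T = 0.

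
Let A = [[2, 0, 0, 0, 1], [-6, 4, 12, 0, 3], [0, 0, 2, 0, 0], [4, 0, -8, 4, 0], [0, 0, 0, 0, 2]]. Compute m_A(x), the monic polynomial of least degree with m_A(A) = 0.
m_A(x) = (x - 4)(x - 2)^2

The characteristic polynomial factors as (x - 4)^2(x - 2)^3. The minimal polynomial is ∏(x - λ)^{k_λ} where k_λ is the size of the largest Jordan block at λ.

For λ = 2: rank(A - 2I) = 3, and the largest Jordan block has size 2 (the smallest k with rank((A - 2I)^k) = rank((A - 2I)^(k+1))).
For λ = 4: rank(A - 4I) = 3, and the largest Jordan block has size 1 (the smallest k with rank((A - 4I)^k) = rank((A - 4I)^(k+1))).

So m_A(x) = (x - 4)(x - 2)^2.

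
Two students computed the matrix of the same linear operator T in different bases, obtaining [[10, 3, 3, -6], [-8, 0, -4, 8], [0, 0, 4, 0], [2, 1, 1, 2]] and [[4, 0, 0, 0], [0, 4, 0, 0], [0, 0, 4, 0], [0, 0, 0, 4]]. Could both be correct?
No.

Both have characteristic polynomial (x - 4)^4, but the minimal polynomial of A is (x - 4)^2 while the minimal polynomial of B is x - 4. The minimal polynomial is a similarity invariant, so A and B are not similar.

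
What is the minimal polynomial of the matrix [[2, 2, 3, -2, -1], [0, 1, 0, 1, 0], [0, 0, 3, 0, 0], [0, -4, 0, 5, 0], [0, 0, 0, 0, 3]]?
The characteristic polynomial factors as (x - 3)^4(x - 2). The minimal polynomial is ∏(x - λ)^{k_λ} where k_λ is the size of the largest Jordan block at λ.

For λ = 2: rank(A - 2I) = 4, and the largest Jordan block has size 1 (the smallest k with rank((A - 2I)^k) = rank((A - 2I)^(k+1))).
For λ = 3: rank(A - 3I) = 2, and the largest Jordan block has size 2 (the smallest k with rank((A - 3I)^k) = rank((A - 3I)^(k+1))).

So m_A(x) = (x - 3)^2(x - 2).

m_A(x) = (x - 3)^2(x - 2)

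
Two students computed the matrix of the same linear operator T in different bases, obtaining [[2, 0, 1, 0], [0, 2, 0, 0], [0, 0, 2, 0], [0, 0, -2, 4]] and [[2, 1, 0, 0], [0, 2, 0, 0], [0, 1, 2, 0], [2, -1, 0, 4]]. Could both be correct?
Two matrices over a field are similar if and only if they have the same invariant factors.

Both A and B have characteristic polynomial (x - 4)(x - 2)^3 and minimal polynomial (x - 4)(x - 2)^2. Computing further, both have invariant factors x - 2, (x - 4)(x - 2)^2. Hence A and B are similar.

Yes.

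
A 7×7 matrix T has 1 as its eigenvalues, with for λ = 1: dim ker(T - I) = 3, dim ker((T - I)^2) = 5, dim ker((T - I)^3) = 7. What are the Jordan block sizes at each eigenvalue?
Jordan blocks: (1, 3), (1, 3), (1, 1)

λ = 1: successive nullity increments [3, 2, 2] count blocks of size ≥ k; block sizes are [3, 3, 1].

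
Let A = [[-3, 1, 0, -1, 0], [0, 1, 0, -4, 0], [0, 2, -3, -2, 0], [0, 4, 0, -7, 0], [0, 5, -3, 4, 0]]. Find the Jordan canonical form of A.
The characteristic polynomial is det(xI - A) = x(x + 3)^4, so the eigenvalues are -3 (algebraic multiplicity 4), 0 (algebraic multiplicity 1).

For λ = -3: rank(A + 3I) = 2, rank((A + 3I)^2) = 1. The eigenspace has dimension 5 - 2 = 3, so there are 3 Jordan blocks; the rank sequence gives block sizes [2, 1, 1].

For λ = 0: algebraic multiplicity 1 gives one 1×1 block.

Assembling the blocks gives the Jordan form J above.

J = [[-3, 1, 0, 0, 0], [0, -3, 0, 0, 0], [0, 0, -3, 0, 0], [0, 0, 0, -3, 0], [0, 0, 0, 0, 0]]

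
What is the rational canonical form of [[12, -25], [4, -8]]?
The invariant factors of A (the non-unit diagonal entries of the Smith normal form of xI - A over ℚ[x]) are (x - 2)^2, each dividing the next. The characteristic polynomial is their product, (x - 2)^2.

The rational canonical form is the block-diagonal matrix of companion matrices C(f_i):
R = [[0, -4], [1, 4]].

R = [[0, -4], [1, 4]]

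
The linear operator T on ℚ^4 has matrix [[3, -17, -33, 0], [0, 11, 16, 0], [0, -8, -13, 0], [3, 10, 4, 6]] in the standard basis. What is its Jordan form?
The characteristic polynomial is det(xI - A) = (x - 6)(x - 3)^2(x + 5), so the eigenvalues are -5 (algebraic multiplicity 1), 3 (algebraic multiplicity 2), 6 (algebraic multiplicity 1).

For λ = -5: algebraic multiplicity 1 gives one 1×1 block.

For λ = 3: rank(A - 3I) = 3, rank((A - 3I)^2) = 2. The eigenspace has dimension 4 - 3 = 1, so there is 1 Jordan block; the rank sequence gives block sizes [2].

For λ = 6: algebraic multiplicity 1 gives one 1×1 block.

Assembling the blocks gives the Jordan form J above.

J = [[-5, 0, 0, 0], [0, 3, 1, 0], [0, 0, 3, 0], [0, 0, 0, 6]]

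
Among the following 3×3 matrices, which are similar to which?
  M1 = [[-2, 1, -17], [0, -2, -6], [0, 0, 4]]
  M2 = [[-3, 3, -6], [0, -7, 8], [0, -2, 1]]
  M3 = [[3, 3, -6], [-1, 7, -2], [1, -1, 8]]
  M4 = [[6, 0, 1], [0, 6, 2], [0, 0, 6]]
Characteristic polynomials: χ_{M1} = (x - 4)(x + 2)^2, χ_{M2} = (x + 3)^3, χ_{M3} = (x - 6)^3, χ_{M4} = (x - 6)^3.

{M1}: invariant factors (x - 4)(x + 2)^2.

{M2}: invariant factors x + 3, (x + 3)^2.

{M3, M4}: invariant factors x - 6, (x - 6)^2.

Matrices are similar if and only if their invariant-factor lists agree; the partition into similarity classes is {M1}, {M2}, {M3, M4}.

3 classes: {M1}, {M2}, {M3, M4}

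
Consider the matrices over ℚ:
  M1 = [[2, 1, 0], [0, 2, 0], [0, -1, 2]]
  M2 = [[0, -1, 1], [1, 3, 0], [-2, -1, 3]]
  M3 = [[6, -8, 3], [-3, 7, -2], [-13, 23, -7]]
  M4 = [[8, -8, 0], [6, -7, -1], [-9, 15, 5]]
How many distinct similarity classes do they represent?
Characteristic polynomials: χ_{M1} = (x - 2)^3, χ_{M2} = (x - 2)^3, χ_{M3} = (x - 2)^3, χ_{M4} = (x - 2)^3.

{M1}: invariant factors x - 2, (x - 2)^2.

{M2, M3, M4}: invariant factors (x - 2)^3.

Matrices are similar if and only if their invariant-factor lists agree; the partition into similarity classes is {M1}, {M2, M3, M4}.

2 classes: {M1}, {M2, M3, M4}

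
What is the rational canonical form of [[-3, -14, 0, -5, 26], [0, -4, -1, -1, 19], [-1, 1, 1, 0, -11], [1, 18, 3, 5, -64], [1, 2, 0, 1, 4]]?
The invariant factors of A (the non-unit diagonal entries of the Smith normal form of xI - A over ℚ[x]) are (x - 1)(x^2 - x - 4)^2, each dividing the next. The characteristic polynomial is their product, (x - 1)(x^2 - x - 4)^2.

The rational canonical form is the block-diagonal matrix of companion matrices C(f_i):
R = [[0, 0, 0, 0, 16], [1, 0, 0, 0, -8], [0, 1, 0, 0, -15], [0, 0, 1, 0, 5], [0, 0, 0, 1, 3]].

Note the characteristic polynomial does not split into linear factors over ℚ, so A has no Jordan form over ℚ; the rational canonical form exists over any field.

R = [[0, 0, 0, 0, 16], [1, 0, 0, 0, -8], [0, 1, 0, 0, -15], [0, 0, 1, 0, 5], [0, 0, 0, 1, 3]]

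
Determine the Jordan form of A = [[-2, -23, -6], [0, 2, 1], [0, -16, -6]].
The characteristic polynomial is det(xI - A) = (x + 2)^3, so the eigenvalues are -2 (algebraic multiplicity 3).

For λ = -2: rank(A + 2I) = 2, rank((A + 2I)^2) = 1, rank((A + 2I)^3) = 0. The eigenspace has dimension 3 - 2 = 1, so there is 1 Jordan block; the rank sequence gives block sizes [3].

Assembling the blocks gives the Jordan form J above.

J = [[-2, 1, 0], [0, -2, 1], [0, 0, -2]]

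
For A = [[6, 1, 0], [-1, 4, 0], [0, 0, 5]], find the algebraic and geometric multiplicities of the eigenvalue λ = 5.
algebraic multiplicity 3, geometric multiplicity 2

The characteristic polynomial is (x - 5)^3, so the factor x - 5 appears with exponent 3: the algebraic multiplicity is 3.

rank(A - 5I) = 1, so the eigenspace has dimension 3 - 1 = 2: the geometric multiplicity is 2.

Since 2 < 3, A is not diagonalizable.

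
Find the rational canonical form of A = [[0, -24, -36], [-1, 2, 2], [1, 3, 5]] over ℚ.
R = [[0, 0, 12], [1, 0, -16], [0, 1, 7]]

The invariant factors of A (the non-unit diagonal entries of the Smith normal form of xI - A over ℚ[x]) are (x - 3)(x - 2)^2, each dividing the next. The characteristic polynomial is their product, (x - 3)(x - 2)^2.

The rational canonical form is the block-diagonal matrix of companion matrices C(f_i):
R = [[0, 0, 12], [1, 0, -16], [0, 1, 7]].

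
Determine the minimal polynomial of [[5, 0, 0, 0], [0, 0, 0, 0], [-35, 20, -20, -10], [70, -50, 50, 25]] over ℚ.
The characteristic polynomial factors as x^2(x - 5)^2. The minimal polynomial is ∏(x - λ)^{k_λ} where k_λ is the size of the largest Jordan block at λ.

For λ = 0: rank(A) = 2, and the largest Jordan block has size 1 (the smallest k with rank(A^k) = rank(A^(k+1))).
For λ = 5: rank(A - 5I) = 2, and the largest Jordan block has size 1 (the smallest k with rank((A - 5I)^k) = rank((A - 5I)^(k+1))).

So m_A(x) = x(x - 5).

m_A(x) = x(x - 5)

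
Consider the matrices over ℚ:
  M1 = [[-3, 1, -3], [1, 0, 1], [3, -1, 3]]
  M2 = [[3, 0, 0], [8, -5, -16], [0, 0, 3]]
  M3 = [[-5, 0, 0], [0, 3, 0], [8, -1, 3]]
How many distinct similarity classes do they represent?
Characteristic polynomials: χ_{M1} = x^3, χ_{M2} = (x - 3)^2(x + 5), χ_{M3} = (x - 3)^2(x + 5).

{M1}: invariant factors x^3.

{M2}: invariant factors x - 3, (x - 3)(x + 5).

{M3}: invariant factors (x - 3)^2(x + 5).

Matrices are similar if and only if their invariant-factor lists agree; the partition into similarity classes is {M1}, {M2}, {M3}.

3 classes: {M1}, {M2}, {M3}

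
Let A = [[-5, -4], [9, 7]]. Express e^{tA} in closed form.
A has Jordan form J = [[1, 1], [0, 1]] with A = PJP^{-1}, so e^{tA} = P e^{tJ} P^{-1}.

For a Jordan block J_k(λ), e^{tJ_k(λ)} = e^{λt} · (I + tN + t^2 N^2/2! + ... + t^{k-1} N^{k-1}/(k-1)!) where N is the nilpotent superdiagonal part.

Assembling the blocks and conjugating back gives the entries of e^{tA} as shown above.

e^{tA} = [[(1 - 6*t)*e^{t}, -4*t*e^{t}], [9*t*e^{t}, (6*t + 1)*e^{t}]]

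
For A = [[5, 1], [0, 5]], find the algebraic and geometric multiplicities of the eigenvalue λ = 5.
algebraic multiplicity 2, geometric multiplicity 1

The characteristic polynomial is (x - 5)^2, so the factor x - 5 appears with exponent 2: the algebraic multiplicity is 2.

rank(A - 5I) = 1, so the eigenspace has dimension 2 - 1 = 1: the geometric multiplicity is 1.

Since 1 < 2, A is not diagonalizable.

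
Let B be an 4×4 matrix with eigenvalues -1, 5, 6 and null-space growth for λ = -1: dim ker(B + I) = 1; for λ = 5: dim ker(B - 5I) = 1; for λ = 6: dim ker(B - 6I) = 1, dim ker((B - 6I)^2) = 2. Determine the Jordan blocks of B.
λ = -1: successive nullity increments [1] count blocks of size ≥ k; block sizes are [1].
λ = 5: successive nullity increments [1] count blocks of size ≥ k; block sizes are [1].
λ = 6: successive nullity increments [1, 1] count blocks of size ≥ k; block sizes are [2].

Jordan blocks: (-1, 1), (5, 1), (6, 2)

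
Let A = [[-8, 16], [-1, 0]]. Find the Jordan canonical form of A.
J = [[-4, 1], [0, -4]]

The characteristic polynomial is det(xI - A) = (x + 4)^2, so the eigenvalues are -4 (algebraic multiplicity 2).

For λ = -4: rank(A + 4I) = 1, rank((A + 4I)^2) = 0. The eigenspace has dimension 2 - 1 = 1, so there is 1 Jordan block; the rank sequence gives block sizes [2].

Assembling the blocks gives the Jordan form J above.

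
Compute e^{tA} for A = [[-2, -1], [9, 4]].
e^{tA} = [[(1 - 3*t)*e^{t}, -t*e^{t}], [9*t*e^{t}, (3*t + 1)*e^{t}]]

A has Jordan form J = [[1, 1], [0, 1]] with A = PJP^{-1}, so e^{tA} = P e^{tJ} P^{-1}.

For a Jordan block J_k(λ), e^{tJ_k(λ)} = e^{λt} · (I + tN + t^2 N^2/2! + ... + t^{k-1} N^{k-1}/(k-1)!) where N is the nilpotent superdiagonal part.

Assembling the blocks and conjugating back gives the entries of e^{tA} as shown above.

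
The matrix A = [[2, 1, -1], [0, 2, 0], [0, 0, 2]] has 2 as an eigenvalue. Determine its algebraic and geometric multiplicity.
algebraic multiplicity 3, geometric multiplicity 2

The characteristic polynomial is (x - 2)^3, so the factor x - 2 appears with exponent 3: the algebraic multiplicity is 3.

rank(A - 2I) = 1, so the eigenspace has dimension 3 - 1 = 2: the geometric multiplicity is 2.

Since 2 < 3, A is not diagonalizable.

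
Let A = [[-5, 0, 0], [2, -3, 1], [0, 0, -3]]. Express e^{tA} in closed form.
e^{tA} = [[e^{-5*t}, 0, 0], [(e^{2*t} - 1)*e^{-5*t}, e^{-3*t}, t*e^{-3*t}], [0, 0, e^{-3*t}]]

A has Jordan form J = [[-5, 0, 0], [0, -3, 1], [0, 0, -3]] with A = PJP^{-1}, so e^{tA} = P e^{tJ} P^{-1}.

For a Jordan block J_k(λ), e^{tJ_k(λ)} = e^{λt} · (I + tN + t^2 N^2/2! + ... + t^{k-1} N^{k-1}/(k-1)!) where N is the nilpotent superdiagonal part.

Assembling the blocks and conjugating back gives the entries of e^{tA} as shown above.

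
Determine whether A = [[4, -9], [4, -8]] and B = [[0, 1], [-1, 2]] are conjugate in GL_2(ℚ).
No.

trace(A) = -4 but trace(B) = 2. The trace is a similarity invariant, so A and B are not similar.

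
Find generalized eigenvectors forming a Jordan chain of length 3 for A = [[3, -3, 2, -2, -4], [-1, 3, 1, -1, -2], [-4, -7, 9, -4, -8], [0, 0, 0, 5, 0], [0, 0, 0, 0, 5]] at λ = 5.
We seek v_1 ∈ ker((A - 5I)^3) \ ker((A - 5I)^2), then set v_{i+1} = (A - 5I) v_i.

One such chain is v_1 = [[0, 0, 1, 0, 0]]^T, v_2 = [[2, 1, 4, 0, 0]]^T, v_3 = [[1, 0, 1, 0, 0]]^T. Check: (A - 5I) v_3 = [[0, 0, 0, 0, 0]]^T = 0.

v_1 = [[0, 0, 1, 0, 0]]^T, v_2 = [[2, 1, 4, 0, 0]]^T, v_3 = [[1, 0, 1, 0, 0]]^T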